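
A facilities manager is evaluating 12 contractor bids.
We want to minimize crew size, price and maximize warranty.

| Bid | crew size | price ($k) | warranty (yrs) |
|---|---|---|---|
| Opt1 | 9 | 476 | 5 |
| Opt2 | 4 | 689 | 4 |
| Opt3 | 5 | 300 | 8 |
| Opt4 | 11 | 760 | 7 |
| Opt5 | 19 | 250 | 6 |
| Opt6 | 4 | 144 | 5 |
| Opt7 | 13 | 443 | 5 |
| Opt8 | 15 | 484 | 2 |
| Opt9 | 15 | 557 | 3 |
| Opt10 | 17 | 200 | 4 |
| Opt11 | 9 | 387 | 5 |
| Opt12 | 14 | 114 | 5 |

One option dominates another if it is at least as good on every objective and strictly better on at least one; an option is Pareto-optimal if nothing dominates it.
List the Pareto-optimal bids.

Opt3, Opt5, Opt6, Opt12

Opt1: dominated by Opt3 (crew size 5≤9, price 300≤476, warranty 8≥5).
Opt2: dominated by Opt6 (crew size 4≤4, price 144≤689, warranty 5≥4).
Opt3: not dominated (best warranty).
Opt4: dominated by Opt3 (crew size 5≤11, price 300≤760, warranty 8≥7).
Opt5: not dominated.
Opt6: not dominated.
Opt7: dominated by Opt3 (crew size 5≤13, price 300≤443, warranty 8≥5).
Opt8: dominated by Opt1 (crew size 9≤15, price 476≤484, warranty 5≥2).
Opt9: dominated by Opt1 (crew size 9≤15, price 476≤557, warranty 5≥3).
Opt10: dominated by Opt6 (crew size 4≤17, price 144≤200, warranty 5≥4).
Opt11: dominated by Opt3 (crew size 5≤9, price 300≤387, warranty 8≥5).
Opt12: not dominated (best price).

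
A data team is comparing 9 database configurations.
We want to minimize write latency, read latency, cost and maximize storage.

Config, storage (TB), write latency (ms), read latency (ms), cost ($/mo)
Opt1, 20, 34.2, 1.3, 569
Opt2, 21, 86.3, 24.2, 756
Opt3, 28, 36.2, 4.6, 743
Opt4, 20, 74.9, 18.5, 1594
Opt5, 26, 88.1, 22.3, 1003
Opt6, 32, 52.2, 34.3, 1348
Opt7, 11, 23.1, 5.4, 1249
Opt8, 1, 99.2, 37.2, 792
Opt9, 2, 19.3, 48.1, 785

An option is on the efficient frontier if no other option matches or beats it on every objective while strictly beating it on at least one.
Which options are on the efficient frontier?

Opt1: not dominated (best read latency).
Opt2: dominated by Opt3 (storage 28≥21, write latency 36.2≤86.3, read latency 4.6≤24.2, cost 743≤756).
Opt3: not dominated.
Opt4: dominated by Opt1 (storage 20≥20, write latency 34.2≤74.9, read latency 1.3≤18.5, cost 569≤1594).
Opt5: dominated by Opt3 (storage 28≥26, write latency 36.2≤88.1, read latency 4.6≤22.3, cost 743≤1003).
Opt6: not dominated (best storage).
Opt7: not dominated.
Opt8: dominated by Opt1 (storage 20≥1, write latency 34.2≤99.2, read latency 1.3≤37.2, cost 569≤792).
Opt9: not dominated (best write latency).

Opt1, Opt3, Opt6, Opt7, Opt9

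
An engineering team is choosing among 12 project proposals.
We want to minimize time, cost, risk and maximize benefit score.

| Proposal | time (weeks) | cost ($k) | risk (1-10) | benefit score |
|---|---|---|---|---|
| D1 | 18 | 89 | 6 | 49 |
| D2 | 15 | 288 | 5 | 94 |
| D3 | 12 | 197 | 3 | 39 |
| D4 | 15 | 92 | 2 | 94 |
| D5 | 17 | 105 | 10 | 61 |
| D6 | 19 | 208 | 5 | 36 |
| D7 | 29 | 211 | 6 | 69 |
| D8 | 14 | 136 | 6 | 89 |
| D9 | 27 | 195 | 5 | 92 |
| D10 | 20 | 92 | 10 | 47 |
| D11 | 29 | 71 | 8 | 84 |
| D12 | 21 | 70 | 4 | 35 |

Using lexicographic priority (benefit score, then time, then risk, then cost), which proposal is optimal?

First maximize benefit score: best is 94, kept {D2, D4}.
Then minimize time: best is 15, kept {D2, D4}.
Then minimize risk: best is 2, kept {D4}.

D4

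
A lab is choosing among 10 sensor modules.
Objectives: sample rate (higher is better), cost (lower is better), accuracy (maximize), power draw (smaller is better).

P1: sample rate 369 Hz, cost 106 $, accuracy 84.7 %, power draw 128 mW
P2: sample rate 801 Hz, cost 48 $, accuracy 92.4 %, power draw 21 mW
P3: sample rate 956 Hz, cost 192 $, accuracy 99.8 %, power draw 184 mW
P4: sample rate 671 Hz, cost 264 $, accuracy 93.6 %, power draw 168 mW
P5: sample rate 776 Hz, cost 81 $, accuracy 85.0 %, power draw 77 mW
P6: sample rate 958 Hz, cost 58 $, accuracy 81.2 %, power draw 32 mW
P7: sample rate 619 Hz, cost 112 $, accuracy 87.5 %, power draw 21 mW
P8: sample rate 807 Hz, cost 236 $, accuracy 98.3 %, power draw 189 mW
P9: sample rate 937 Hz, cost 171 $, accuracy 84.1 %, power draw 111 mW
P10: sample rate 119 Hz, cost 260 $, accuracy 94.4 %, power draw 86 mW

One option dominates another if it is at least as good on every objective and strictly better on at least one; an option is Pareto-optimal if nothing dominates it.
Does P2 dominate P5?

Yes

P2 vs P5: sample rate 801≥776, cost 48≤81, accuracy 92.4≥85.0, power draw 21≤77 — P2 is at least as good on every objective with at least one strict improvement.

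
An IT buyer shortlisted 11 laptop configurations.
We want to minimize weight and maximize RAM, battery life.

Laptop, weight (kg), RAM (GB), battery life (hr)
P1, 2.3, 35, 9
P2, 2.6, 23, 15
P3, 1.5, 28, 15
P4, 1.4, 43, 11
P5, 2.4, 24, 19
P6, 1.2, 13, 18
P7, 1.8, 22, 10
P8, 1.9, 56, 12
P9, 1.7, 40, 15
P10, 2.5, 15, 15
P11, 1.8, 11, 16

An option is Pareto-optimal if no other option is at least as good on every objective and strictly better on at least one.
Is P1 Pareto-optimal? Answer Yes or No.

P4 vs P1: weight 1.4≤2.3, RAM 43≥35, battery life 11≥9 — P4 is at least as good on every objective and strictly better on at least one, so P4 dominates P1.

No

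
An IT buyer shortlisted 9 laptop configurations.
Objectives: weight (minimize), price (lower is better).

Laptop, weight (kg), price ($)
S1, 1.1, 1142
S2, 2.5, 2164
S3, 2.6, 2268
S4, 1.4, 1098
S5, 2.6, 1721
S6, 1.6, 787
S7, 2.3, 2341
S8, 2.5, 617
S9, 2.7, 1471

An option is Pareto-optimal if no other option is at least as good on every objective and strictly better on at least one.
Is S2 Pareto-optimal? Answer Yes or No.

No

S1 vs S2: weight 1.1≤2.5, price 1142≤2164 — S1 is at least as good on every objective and strictly better on at least one, so S1 dominates S2.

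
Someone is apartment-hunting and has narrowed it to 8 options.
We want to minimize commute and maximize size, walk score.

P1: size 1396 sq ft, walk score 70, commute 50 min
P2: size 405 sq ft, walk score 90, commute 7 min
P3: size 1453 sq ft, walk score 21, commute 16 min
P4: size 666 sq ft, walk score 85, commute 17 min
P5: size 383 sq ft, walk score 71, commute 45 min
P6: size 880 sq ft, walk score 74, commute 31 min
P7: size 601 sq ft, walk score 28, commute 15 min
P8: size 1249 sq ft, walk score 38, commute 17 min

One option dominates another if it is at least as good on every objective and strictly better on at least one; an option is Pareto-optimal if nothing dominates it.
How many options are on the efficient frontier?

P1: not dominated.
P2: not dominated (best walk score).
P3: not dominated (best size).
P4: not dominated.
P5: dominated by P2 (size 405≥383, walk score 90≥71, commute 7≤45).
P6: not dominated.
P7: not dominated.
P8: not dominated.
Pareto-optimal: P1, P2, P3, P4, P6, P7, P8 → 7.

7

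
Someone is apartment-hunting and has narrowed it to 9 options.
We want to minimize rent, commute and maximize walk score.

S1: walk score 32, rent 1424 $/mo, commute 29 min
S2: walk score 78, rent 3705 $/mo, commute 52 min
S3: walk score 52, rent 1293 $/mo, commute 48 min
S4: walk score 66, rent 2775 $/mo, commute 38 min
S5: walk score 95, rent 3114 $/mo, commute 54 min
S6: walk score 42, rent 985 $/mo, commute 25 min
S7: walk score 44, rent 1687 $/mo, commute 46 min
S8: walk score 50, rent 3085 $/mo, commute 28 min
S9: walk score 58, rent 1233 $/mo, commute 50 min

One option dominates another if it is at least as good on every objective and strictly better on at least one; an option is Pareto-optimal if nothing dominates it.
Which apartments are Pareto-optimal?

S1: dominated by S6 (walk score 42≥32, rent 985≤1424, commute 25≤29).
S2: not dominated.
S3: not dominated.
S4: not dominated.
S5: not dominated (best walk score).
S6: not dominated (best rent).
S7: not dominated.
S8: not dominated.
S9: not dominated.

S2, S3, S4, S5, S6, S7, S8, S9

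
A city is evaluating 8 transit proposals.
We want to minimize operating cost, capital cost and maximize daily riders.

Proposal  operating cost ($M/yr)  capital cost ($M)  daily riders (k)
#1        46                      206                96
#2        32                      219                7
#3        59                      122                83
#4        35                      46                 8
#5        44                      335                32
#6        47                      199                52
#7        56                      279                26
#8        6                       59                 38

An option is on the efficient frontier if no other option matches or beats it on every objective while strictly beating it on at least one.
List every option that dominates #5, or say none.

#8: operating cost 6≤44, capital cost 59≤335, daily riders 38≥32 — dominates #5.
Others (#1, #2, #3, #4, #6, #7) are each worse than #5 on at least one objective.

#8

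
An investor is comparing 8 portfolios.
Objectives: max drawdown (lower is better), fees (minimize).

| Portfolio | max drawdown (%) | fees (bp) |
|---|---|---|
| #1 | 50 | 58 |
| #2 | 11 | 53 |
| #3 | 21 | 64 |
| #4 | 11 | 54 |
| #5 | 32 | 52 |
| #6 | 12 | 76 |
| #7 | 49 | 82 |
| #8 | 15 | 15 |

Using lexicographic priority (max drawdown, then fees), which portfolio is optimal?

First minimize max drawdown: best is 11, kept {#2, #4}.
Then minimize fees: best is 53, kept {#2}.

#2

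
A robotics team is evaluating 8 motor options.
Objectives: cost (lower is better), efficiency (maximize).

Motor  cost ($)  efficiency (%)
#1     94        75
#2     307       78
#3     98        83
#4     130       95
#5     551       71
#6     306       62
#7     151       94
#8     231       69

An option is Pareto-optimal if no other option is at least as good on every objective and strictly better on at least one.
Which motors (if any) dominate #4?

#1: worse on efficiency (75 vs 95).
#2: worse on cost (307 vs 130).
#3: worse on efficiency (83 vs 95).
#5: worse on cost (551 vs 130).
#6: worse on cost (306 vs 130).
#7: worse on cost (151 vs 130).
#8: worse on cost (231 vs 130).
No option dominates #4.

none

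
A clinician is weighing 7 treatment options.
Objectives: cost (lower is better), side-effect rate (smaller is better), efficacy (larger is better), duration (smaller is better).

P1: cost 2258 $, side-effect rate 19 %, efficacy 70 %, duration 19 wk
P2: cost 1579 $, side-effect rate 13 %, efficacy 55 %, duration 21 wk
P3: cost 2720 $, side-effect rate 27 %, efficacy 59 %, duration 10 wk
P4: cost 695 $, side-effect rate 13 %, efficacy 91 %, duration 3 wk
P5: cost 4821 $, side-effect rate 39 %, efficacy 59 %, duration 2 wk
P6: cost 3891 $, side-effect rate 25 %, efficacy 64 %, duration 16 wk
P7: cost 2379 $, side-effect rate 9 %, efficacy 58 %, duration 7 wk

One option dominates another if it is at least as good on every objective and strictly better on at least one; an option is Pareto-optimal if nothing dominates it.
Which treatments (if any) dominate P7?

none

P1: worse on side-effect rate (19 vs 9).
P2: worse on side-effect rate (13 vs 9).
P3: worse on cost (2720 vs 2379).
P4: worse on side-effect rate (13 vs 9).
P5: worse on cost (4821 vs 2379).
P6: worse on cost (3891 vs 2379).
No option dominates P7.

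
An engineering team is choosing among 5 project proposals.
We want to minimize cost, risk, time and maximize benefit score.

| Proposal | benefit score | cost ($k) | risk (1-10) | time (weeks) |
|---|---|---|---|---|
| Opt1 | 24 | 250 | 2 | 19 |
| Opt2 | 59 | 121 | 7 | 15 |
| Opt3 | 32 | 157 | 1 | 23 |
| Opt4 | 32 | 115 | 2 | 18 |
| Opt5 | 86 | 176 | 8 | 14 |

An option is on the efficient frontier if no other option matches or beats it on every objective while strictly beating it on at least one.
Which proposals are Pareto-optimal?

Opt1: dominated by Opt4 (benefit score 32≥24, cost 115≤250, risk 2≤2, time 18≤19).
Opt2: not dominated.
Opt3: not dominated (best risk).
Opt4: not dominated (best cost).
Opt5: not dominated (best benefit score).

Opt2, Opt3, Opt4, Opt5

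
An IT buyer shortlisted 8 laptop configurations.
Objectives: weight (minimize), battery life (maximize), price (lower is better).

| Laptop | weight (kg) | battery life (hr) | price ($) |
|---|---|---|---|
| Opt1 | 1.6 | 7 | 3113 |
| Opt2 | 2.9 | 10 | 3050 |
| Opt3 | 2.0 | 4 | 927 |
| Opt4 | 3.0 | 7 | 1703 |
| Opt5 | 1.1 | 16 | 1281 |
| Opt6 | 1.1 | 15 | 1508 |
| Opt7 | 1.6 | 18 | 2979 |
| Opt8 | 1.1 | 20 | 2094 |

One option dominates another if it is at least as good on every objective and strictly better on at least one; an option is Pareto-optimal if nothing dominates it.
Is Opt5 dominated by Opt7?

No

Opt7 vs Opt5: Opt7 is worse on weight (1.6 vs 1.1), so it does not dominate Opt5.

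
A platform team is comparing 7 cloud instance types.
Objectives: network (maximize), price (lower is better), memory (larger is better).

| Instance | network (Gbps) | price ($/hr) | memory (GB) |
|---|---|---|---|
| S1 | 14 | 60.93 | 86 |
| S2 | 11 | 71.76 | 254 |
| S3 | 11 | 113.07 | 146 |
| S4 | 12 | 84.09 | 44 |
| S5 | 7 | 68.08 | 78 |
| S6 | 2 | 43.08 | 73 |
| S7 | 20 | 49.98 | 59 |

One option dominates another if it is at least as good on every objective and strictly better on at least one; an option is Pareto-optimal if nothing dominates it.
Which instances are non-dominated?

S1: not dominated.
S2: not dominated (best memory).
S3: dominated by S2 (network 11≥11, price 71.76≤113.07, memory 254≥146).
S4: dominated by S1 (network 14≥12, price 60.93≤84.09, memory 86≥44).
S5: dominated by S1 (network 14≥7, price 60.93≤68.08, memory 86≥78).
S6: not dominated (best price).
S7: not dominated (best network).

S1, S2, S6, S7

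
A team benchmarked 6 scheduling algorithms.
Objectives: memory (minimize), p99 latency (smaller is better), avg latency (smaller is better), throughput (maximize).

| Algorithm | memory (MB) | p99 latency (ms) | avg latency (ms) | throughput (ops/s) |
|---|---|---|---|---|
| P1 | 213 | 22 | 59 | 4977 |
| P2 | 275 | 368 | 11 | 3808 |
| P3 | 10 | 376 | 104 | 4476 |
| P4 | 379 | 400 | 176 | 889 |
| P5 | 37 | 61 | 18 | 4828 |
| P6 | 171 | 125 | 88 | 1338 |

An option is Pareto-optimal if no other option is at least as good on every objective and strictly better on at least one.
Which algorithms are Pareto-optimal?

P1: not dominated (best p99 latency).
P2: not dominated (best avg latency).
P3: not dominated (best memory).
P4: dominated by P1 (memory 213≤379, p99 latency 22≤400, avg latency 59≤176, throughput 4977≥889).
P5: not dominated.
P6: dominated by P5 (memory 37≤171, p99 latency 61≤125, avg latency 18≤88, throughput 4828≥1338).

P1, P2, P3, P5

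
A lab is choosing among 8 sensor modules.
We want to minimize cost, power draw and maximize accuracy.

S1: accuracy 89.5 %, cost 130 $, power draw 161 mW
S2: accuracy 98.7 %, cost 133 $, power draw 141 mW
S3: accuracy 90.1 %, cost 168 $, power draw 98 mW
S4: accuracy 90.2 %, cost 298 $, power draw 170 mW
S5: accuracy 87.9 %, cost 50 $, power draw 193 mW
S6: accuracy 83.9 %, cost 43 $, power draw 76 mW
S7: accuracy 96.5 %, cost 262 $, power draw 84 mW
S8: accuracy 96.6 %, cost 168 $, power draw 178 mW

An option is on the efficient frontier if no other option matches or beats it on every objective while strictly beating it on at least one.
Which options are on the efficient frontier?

S1: not dominated.
S2: not dominated (best accuracy).
S3: not dominated.
S4: dominated by S2 (accuracy 98.7≥90.2, cost 133≤298, power draw 141≤170).
S5: not dominated.
S6: not dominated (best cost).
S7: not dominated.
S8: dominated by S2 (accuracy 98.7≥96.6, cost 133≤168, power draw 141≤178).

S1, S2, S3, S5, S6, S7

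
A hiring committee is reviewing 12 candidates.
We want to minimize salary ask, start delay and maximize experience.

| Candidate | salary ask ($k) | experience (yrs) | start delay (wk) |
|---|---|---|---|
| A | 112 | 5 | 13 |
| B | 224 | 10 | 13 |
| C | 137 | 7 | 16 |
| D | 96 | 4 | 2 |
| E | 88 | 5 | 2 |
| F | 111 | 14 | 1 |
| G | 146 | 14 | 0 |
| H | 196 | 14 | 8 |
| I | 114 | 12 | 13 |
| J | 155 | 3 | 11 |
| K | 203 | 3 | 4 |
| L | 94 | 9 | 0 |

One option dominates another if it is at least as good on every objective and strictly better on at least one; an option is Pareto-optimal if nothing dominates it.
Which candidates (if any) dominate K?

D: salary ask 96≤203, experience 4≥3, start delay 2≤4 — dominates K.
E: salary ask 88≤203, experience 5≥3, start delay 2≤4 — dominates K.
F: salary ask 111≤203, experience 14≥3, start delay 1≤4 — dominates K.
G: salary ask 146≤203, experience 14≥3, start delay 0≤4 — dominates K.
L: salary ask 94≤203, experience 9≥3, start delay 0≤4 — dominates K.
Others (A, B, C, H, I, J) are each worse than K on at least one objective.

D, E, F, G, L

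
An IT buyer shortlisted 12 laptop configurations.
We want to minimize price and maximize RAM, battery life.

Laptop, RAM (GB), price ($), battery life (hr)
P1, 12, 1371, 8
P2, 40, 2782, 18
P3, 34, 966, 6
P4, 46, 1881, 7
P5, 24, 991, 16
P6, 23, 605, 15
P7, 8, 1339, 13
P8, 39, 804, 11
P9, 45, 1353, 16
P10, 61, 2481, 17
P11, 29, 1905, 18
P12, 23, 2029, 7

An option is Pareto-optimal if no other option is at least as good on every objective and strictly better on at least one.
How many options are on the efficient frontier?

8

P1: dominated by P5 (RAM 24≥12, price 991≤1371, battery life 16≥8).
P2: not dominated.
P3: dominated by P8 (RAM 39≥34, price 804≤966, battery life 11≥6).
P4: not dominated.
P5: not dominated.
P6: not dominated (best price).
P7: dominated by P5 (RAM 24≥8, price 991≤1339, battery life 16≥13).
P8: not dominated.
P9: not dominated.
P10: not dominated (best RAM).
P11: not dominated.
P12: dominated by P4 (RAM 46≥23, price 1881≤2029, battery life 7≥7).
Pareto-optimal: P2, P4, P5, P6, P8, P9, P10, P11 → 8.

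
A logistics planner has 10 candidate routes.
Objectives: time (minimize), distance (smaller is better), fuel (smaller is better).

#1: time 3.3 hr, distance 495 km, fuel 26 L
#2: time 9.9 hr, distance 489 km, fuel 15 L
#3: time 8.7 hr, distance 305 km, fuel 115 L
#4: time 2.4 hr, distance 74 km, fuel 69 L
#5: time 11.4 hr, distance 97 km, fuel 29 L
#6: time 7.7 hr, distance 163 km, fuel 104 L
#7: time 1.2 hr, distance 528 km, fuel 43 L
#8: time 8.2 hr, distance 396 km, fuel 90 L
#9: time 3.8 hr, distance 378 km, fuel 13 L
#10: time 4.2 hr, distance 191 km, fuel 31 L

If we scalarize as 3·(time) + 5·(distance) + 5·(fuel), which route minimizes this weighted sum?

#1: 3·3.3 + 5·495 + 5·26 = 2614.9
#2: 3·9.9 + 5·489 + 5·15 = 2549.7
#3: 3·8.7 + 5·305 + 5·115 = 2126.1
#4: 3·2.4 + 5·74 + 5·69 = 722.2
#5: 3·11.4 + 5·97 + 5·29 = 664.2
#6: 3·7.7 + 5·163 + 5·104 = 1358.1
#7: 3·1.2 + 5·528 + 5·43 = 2858.6
#8: 3·8.2 + 5·396 + 5·90 = 2454.6
#9: 3·3.8 + 5·378 + 5·13 = 1966.4
#10: 3·4.2 + 5·191 + 5·31 = 1122.6
Lowest: #5 at 664.2.

#5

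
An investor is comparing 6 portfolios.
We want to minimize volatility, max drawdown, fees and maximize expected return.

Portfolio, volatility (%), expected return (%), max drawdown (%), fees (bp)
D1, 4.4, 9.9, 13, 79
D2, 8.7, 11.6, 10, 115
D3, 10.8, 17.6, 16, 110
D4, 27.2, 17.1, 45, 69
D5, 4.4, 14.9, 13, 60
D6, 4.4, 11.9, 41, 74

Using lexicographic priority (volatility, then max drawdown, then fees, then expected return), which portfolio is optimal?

First minimize volatility: best is 4.4, kept {D1, D5, D6}.
Then minimize max drawdown: best is 13, kept {D1, D5}.
Then minimize fees: best is 60, kept {D5}.

D5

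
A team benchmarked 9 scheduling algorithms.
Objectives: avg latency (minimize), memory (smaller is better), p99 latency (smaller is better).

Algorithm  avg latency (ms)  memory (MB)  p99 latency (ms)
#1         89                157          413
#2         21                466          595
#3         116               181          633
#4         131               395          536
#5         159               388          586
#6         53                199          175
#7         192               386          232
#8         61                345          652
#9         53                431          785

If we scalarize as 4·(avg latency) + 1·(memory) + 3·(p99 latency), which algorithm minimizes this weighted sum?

#1: 4·89 + 1·157 + 3·413 = 1752
#2: 4·21 + 1·466 + 3·595 = 2335
#3: 4·116 + 1·181 + 3·633 = 2544
#4: 4·131 + 1·395 + 3·536 = 2527
#5: 4·159 + 1·388 + 3·586 = 2782
#6: 4·53 + 1·199 + 3·175 = 936
#7: 4·192 + 1·386 + 3·232 = 1850
#8: 4·61 + 1·345 + 3·652 = 2545
#9: 4·53 + 1·431 + 3·785 = 2998
Lowest: #6 at 936.

#6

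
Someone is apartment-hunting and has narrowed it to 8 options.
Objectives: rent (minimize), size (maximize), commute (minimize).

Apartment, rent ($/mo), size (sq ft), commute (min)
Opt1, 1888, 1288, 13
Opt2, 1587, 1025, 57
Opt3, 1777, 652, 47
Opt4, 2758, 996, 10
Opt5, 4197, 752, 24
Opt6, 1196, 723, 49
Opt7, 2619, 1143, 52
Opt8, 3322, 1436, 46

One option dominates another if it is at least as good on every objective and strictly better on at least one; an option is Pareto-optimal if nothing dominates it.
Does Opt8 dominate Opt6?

No

Opt8 vs Opt6: Opt8 is worse on rent (3322 vs 1196), so it does not dominate Opt6.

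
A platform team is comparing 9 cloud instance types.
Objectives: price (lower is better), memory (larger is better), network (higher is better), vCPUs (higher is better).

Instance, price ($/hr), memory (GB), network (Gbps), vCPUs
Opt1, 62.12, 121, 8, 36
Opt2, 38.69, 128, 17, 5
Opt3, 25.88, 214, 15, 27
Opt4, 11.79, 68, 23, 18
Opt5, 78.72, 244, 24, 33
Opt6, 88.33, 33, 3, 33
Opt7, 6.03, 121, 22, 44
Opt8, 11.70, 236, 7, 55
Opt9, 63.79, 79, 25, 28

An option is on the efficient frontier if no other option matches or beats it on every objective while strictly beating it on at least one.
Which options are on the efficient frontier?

Opt1: dominated by Opt7 (price 6.03≤62.12, memory 121≥121, network 22≥8, vCPUs 44≥36).
Opt2: not dominated.
Opt3: not dominated.
Opt4: not dominated.
Opt5: not dominated (best memory).
Opt6: dominated by Opt1 (price 62.12≤88.33, memory 121≥33, network 8≥3, vCPUs 36≥33).
Opt7: not dominated (best price).
Opt8: not dominated (best vCPUs).
Opt9: not dominated (best network).

Opt2, Opt3, Opt4, Opt5, Opt7, Opt8, Opt9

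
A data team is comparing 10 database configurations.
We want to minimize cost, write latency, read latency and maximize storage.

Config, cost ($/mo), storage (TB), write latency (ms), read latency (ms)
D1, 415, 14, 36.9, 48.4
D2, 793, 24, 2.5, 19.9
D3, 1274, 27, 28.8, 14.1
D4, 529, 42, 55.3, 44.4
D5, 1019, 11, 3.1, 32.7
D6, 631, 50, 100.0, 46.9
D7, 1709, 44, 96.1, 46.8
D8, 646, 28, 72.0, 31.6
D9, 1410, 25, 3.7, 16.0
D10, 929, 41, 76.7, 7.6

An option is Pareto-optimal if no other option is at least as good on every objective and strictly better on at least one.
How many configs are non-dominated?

9

D1: not dominated (best cost).
D2: not dominated (best write latency).
D3: not dominated.
D4: not dominated.
D5: dominated by D2 (cost 793≤1019, storage 24≥11, write latency 2.5≤3.1, read latency 19.9≤32.7).
D6: not dominated (best storage).
D7: not dominated.
D8: not dominated.
D9: not dominated.
D10: not dominated (best read latency).
Pareto-optimal: D1, D2, D3, D4, D6, D7, D8, D9, D10 → 9.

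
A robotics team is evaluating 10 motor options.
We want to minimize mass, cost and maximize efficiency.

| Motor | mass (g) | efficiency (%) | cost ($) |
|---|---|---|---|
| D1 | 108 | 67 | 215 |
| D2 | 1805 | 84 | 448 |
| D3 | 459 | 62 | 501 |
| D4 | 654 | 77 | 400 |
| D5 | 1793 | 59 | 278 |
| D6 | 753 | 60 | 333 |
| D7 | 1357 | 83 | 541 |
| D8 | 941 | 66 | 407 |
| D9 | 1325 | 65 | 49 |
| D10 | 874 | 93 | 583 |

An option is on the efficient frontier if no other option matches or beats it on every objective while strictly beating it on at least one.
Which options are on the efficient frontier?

D1, D2, D4, D7, D9, D10

D1: not dominated (best mass).
D2: not dominated.
D3: dominated by D1 (mass 108≤459, efficiency 67≥62, cost 215≤501).
D4: not dominated.
D5: dominated by D1 (mass 108≤1793, efficiency 67≥59, cost 215≤278).
D6: dominated by D1 (mass 108≤753, efficiency 67≥60, cost 215≤333).
D7: not dominated.
D8: dominated by D1 (mass 108≤941, efficiency 67≥66, cost 215≤407).
D9: not dominated (best cost).
D10: not dominated (best efficiency).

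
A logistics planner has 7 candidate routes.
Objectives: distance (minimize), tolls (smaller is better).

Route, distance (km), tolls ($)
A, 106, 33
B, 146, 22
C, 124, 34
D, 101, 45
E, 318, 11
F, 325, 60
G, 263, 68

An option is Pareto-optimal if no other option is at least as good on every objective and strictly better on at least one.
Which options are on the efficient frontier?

A: not dominated.
B: not dominated.
C: dominated by A (distance 106≤124, tolls 33≤34).
D: not dominated (best distance).
E: not dominated (best tolls).
F: dominated by A (distance 106≤325, tolls 33≤60).
G: dominated by A (distance 106≤263, tolls 33≤68).

A, B, D, E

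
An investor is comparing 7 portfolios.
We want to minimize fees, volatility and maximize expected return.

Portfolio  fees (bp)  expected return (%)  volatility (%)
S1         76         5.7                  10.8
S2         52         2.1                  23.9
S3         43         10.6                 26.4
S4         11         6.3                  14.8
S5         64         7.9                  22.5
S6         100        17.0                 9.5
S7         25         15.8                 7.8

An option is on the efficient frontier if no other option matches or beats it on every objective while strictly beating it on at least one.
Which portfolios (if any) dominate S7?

none

S1: worse on fees (76 vs 25).
S2: worse on fees (52 vs 25).
S3: worse on fees (43 vs 25).
S4: worse on expected return (6.3 vs 15.8).
S5: worse on fees (64 vs 25).
S6: worse on fees (100 vs 25).
No option dominates S7.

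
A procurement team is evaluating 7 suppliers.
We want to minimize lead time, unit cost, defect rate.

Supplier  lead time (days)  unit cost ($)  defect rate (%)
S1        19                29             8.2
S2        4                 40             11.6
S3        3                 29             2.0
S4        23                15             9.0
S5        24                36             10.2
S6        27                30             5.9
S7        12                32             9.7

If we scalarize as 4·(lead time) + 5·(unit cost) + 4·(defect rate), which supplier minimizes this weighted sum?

S3

S1: 4·19 + 5·29 + 4·8.2 = 253.8
S2: 4·4 + 5·40 + 4·11.6 = 262.4
S3: 4·3 + 5·29 + 4·2.0 = 165.0
S4: 4·23 + 5·15 + 4·9.0 = 203.0
S5: 4·24 + 5·36 + 4·10.2 = 316.8
S6: 4·27 + 5·30 + 4·5.9 = 281.6
S7: 4·12 + 5·32 + 4·9.7 = 246.8
Lowest: S3 at 165.0.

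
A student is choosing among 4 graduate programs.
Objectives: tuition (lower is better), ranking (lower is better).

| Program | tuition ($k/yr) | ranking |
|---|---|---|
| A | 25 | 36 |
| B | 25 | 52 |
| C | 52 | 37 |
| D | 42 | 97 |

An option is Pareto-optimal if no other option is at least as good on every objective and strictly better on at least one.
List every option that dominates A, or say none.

B: worse on ranking (52 vs 36).
C: worse on tuition (52 vs 25).
D: worse on tuition (42 vs 25).
No option dominates A.

none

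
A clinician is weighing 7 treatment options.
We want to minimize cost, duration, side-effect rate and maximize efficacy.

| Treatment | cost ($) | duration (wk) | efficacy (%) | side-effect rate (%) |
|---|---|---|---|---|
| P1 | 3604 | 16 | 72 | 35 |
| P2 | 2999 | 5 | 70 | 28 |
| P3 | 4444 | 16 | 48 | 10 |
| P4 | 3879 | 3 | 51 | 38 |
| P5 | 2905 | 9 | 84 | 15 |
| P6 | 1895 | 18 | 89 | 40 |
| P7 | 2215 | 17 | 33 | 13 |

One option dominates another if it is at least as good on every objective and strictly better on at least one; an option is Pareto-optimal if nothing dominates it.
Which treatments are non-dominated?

P2, P3, P4, P5, P6, P7

P1: dominated by P5 (cost 2905≤3604, duration 9≤16, efficacy 84≥72, side-effect rate 15≤35).
P2: not dominated.
P3: not dominated (best side-effect rate).
P4: not dominated (best duration).
P5: not dominated.
P6: not dominated (best cost).
P7: not dominated.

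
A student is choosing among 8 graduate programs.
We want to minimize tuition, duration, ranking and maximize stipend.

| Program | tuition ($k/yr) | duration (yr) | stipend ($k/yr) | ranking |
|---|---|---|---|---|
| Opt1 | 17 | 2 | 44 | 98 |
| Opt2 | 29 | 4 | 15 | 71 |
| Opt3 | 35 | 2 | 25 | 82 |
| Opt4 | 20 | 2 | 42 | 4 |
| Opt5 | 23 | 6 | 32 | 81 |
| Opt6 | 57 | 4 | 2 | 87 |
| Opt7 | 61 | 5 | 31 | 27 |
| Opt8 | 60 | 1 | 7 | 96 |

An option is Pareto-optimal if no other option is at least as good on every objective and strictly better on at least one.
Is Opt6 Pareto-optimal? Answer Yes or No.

No

Opt2 vs Opt6: tuition 29≤57, duration 4≤4, stipend 15≥2, ranking 71≤87 — Opt2 is at least as good on every objective and strictly better on at least one, so Opt2 dominates Opt6.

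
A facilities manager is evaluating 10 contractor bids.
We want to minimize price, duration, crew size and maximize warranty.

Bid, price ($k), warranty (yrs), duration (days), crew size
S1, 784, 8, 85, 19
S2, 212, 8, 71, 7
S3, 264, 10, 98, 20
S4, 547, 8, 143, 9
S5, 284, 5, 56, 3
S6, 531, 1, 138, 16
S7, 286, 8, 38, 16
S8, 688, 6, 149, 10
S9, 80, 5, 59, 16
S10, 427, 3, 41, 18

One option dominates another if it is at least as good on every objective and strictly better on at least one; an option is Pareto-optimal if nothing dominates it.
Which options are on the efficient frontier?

S1: dominated by S2 (price 212≤784, warranty 8≥8, duration 71≤85, crew size 7≤19).
S2: not dominated.
S3: not dominated (best warranty).
S4: dominated by S2 (price 212≤547, warranty 8≥8, duration 71≤143, crew size 7≤9).
S5: not dominated (best crew size).
S6: dominated by S2 (price 212≤531, warranty 8≥1, duration 71≤138, crew size 7≤16).
S7: not dominated (best duration).
S8: dominated by S2 (price 212≤688, warranty 8≥6, duration 71≤149, crew size 7≤10).
S9: not dominated (best price).
S10: dominated by S7 (price 286≤427, warranty 8≥3, duration 38≤41, crew size 16≤18).

S2, S3, S5, S7, S9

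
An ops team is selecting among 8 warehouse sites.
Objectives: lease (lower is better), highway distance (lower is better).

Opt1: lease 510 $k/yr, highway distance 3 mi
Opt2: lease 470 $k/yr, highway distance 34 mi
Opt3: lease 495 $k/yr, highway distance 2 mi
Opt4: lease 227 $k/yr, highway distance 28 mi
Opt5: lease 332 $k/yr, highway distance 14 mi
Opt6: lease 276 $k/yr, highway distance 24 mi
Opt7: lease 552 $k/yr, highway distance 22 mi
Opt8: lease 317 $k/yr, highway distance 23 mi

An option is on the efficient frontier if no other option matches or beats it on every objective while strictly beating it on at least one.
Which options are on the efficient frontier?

Opt1: dominated by Opt3 (lease 495≤510, highway distance 2≤3).
Opt2: dominated by Opt4 (lease 227≤470, highway distance 28≤34).
Opt3: not dominated (best highway distance).
Opt4: not dominated (best lease).
Opt5: not dominated.
Opt6: not dominated.
Opt7: dominated by Opt1 (lease 510≤552, highway distance 3≤22).
Opt8: not dominated.

Opt3, Opt4, Opt5, Opt6, Opt8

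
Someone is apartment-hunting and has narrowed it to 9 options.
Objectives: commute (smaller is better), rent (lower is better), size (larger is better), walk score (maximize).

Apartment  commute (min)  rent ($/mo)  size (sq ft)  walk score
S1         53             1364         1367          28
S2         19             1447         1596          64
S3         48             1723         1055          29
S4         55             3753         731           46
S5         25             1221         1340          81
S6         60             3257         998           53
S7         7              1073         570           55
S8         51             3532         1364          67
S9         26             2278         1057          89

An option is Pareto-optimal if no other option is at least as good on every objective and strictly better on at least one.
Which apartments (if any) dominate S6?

S2, S5, S9

S2: commute 19≤60, rent 1447≤3257, size 1596≥998, walk score 64≥53 — dominates S6.
S5: commute 25≤60, rent 1221≤3257, size 1340≥998, walk score 81≥53 — dominates S6.
S9: commute 26≤60, rent 2278≤3257, size 1057≥998, walk score 89≥53 — dominates S6.
Others (S1, S3, S4, S7, S8) are each worse than S6 on at least one objective.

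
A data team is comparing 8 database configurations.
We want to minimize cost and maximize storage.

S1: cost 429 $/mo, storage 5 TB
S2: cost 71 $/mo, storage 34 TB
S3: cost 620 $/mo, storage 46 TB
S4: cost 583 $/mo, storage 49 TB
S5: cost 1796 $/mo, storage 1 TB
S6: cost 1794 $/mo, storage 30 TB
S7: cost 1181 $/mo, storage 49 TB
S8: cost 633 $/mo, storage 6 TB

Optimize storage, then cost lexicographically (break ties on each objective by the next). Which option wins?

First maximize storage: best is 49, kept {S4, S7}.
Then minimize cost: best is 583, kept {S4}.

S4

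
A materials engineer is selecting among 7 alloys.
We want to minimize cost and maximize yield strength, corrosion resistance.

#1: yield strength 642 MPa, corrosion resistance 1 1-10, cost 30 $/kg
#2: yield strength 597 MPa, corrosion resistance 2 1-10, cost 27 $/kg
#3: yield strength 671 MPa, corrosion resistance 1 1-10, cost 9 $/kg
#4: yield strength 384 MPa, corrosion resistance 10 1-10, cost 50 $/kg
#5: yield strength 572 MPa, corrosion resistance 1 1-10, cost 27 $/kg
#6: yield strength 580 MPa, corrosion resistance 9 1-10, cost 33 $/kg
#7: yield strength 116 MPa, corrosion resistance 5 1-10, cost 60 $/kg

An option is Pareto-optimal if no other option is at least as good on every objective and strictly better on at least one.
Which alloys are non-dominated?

#1: dominated by #3 (yield strength 671≥642, corrosion resistance 1≥1, cost 9≤30).
#2: not dominated.
#3: not dominated (best yield strength).
#4: not dominated (best corrosion resistance).
#5: dominated by #2 (yield strength 597≥572, corrosion resistance 2≥1, cost 27≤27).
#6: not dominated.
#7: dominated by #4 (yield strength 384≥116, corrosion resistance 10≥5, cost 50≤60).

#2, #3, #4, #6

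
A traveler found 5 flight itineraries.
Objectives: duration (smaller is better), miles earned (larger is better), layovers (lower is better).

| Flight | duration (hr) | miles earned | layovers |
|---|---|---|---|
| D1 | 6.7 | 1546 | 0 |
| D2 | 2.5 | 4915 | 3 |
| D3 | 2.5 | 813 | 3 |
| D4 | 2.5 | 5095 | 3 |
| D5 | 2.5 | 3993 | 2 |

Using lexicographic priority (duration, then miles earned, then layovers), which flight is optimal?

D4

First minimize duration: best is 2.5, kept {D2, D3, D4, D5}.
Then maximize miles earned: best is 5095, kept {D4}.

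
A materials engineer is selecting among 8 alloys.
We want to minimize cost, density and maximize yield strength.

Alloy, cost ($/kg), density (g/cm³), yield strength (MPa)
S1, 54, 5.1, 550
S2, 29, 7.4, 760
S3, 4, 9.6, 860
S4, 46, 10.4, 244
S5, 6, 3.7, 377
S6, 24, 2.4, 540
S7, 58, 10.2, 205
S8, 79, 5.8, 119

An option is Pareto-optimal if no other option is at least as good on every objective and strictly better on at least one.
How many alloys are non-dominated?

5

S1: not dominated.
S2: not dominated.
S3: not dominated (best cost).
S4: dominated by S2 (cost 29≤46, density 7.4≤10.4, yield strength 760≥244).
S5: not dominated.
S6: not dominated (best density).
S7: dominated by S1 (cost 54≤58, density 5.1≤10.2, yield strength 550≥205).
S8: dominated by S1 (cost 54≤79, density 5.1≤5.8, yield strength 550≥119).
Pareto-optimal: S1, S2, S3, S5, S6 → 5.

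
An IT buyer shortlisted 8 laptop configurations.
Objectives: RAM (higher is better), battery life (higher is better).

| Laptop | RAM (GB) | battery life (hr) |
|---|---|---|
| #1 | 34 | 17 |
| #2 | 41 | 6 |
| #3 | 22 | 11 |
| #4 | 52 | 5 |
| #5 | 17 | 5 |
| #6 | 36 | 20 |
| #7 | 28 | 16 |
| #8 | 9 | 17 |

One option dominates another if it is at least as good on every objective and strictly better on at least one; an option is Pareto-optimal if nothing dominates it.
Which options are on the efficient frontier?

#1: dominated by #6 (RAM 36≥34, battery life 20≥17).
#2: not dominated.
#3: dominated by #1 (RAM 34≥22, battery life 17≥11).
#4: not dominated (best RAM).
#5: dominated by #1 (RAM 34≥17, battery life 17≥5).
#6: not dominated (best battery life).
#7: dominated by #1 (RAM 34≥28, battery life 17≥16).
#8: dominated by #1 (RAM 34≥9, battery life 17≥17).

#2, #4, #6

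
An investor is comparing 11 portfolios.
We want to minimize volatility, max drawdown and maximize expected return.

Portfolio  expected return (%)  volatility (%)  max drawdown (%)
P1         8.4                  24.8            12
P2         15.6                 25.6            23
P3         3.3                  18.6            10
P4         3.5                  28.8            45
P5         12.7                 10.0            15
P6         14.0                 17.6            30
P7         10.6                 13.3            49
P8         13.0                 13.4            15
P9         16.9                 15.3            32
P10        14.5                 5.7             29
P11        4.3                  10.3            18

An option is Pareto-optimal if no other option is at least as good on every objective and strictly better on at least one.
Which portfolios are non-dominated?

P1, P2, P3, P5, P8, P9, P10

P1: not dominated.
P2: not dominated.
P3: not dominated (best max drawdown).
P4: dominated by P1 (expected return 8.4≥3.5, volatility 24.8≤28.8, max drawdown 12≤45).
P5: not dominated.
P6: dominated by P10 (expected return 14.5≥14.0, volatility 5.7≤17.6, max drawdown 29≤30).
P7: dominated by P5 (expected return 12.7≥10.6, volatility 10.0≤13.3, max drawdown 15≤49).
P8: not dominated.
P9: not dominated (best expected return).
P10: not dominated (best volatility).
P11: dominated by P5 (expected return 12.7≥4.3, volatility 10.0≤10.3, max drawdown 15≤18).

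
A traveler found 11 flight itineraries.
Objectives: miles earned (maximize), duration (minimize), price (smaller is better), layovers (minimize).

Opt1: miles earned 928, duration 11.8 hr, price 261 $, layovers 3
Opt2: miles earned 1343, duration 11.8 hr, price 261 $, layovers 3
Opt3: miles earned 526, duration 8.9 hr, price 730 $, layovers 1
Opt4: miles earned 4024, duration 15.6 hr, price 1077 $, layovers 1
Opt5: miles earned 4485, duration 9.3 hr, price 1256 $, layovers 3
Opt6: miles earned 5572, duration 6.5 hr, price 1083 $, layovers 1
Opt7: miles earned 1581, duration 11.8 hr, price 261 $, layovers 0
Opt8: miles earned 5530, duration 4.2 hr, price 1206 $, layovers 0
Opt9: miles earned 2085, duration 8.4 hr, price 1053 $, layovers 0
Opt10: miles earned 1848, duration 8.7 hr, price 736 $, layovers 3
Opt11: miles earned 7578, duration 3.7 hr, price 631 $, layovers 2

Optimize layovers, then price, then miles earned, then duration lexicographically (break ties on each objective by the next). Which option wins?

Opt7

First minimize layovers: best is 0, kept {Opt7, Opt8, Opt9}.
Then minimize price: best is 261, kept {Opt7}.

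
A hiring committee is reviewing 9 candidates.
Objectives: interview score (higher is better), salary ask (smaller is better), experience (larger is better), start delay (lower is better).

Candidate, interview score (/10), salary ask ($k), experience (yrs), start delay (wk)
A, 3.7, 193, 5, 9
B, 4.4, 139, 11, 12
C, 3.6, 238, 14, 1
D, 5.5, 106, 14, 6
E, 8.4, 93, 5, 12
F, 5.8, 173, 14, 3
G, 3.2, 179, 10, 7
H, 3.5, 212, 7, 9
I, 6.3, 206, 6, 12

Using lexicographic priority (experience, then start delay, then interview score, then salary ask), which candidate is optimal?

C

First maximize experience: best is 14, kept {C, D, F}.
Then minimize start delay: best is 1, kept {C}.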